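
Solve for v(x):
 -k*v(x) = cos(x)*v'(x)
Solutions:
 v(x) = C1*exp(k*(log(sin(x) - 1) - log(sin(x) + 1))/2)


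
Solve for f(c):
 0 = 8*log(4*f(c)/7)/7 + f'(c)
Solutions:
 7*Integral(1/(log(_y) - log(7) + 2*log(2)), (_y, f(c)))/8 = C1 - c


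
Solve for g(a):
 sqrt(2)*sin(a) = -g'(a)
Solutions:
 g(a) = C1 + sqrt(2)*cos(a)


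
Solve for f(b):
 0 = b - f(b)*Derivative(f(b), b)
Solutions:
 f(b) = -sqrt(C1 + b^2)
 f(b) = sqrt(C1 + b^2)


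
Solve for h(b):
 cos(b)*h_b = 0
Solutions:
 h(b) = C1


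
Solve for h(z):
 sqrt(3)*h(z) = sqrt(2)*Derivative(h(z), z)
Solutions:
 h(z) = C1*exp(sqrt(6)*z/2)


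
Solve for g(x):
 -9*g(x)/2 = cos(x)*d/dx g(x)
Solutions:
 g(x) = C1*(sin(x) - 1)^(1/4)*(sin(x)^2 - 2*sin(x) + 1)/((sin(x) + 1)^(1/4)*(sin(x)^2 + 2*sin(x) + 1))


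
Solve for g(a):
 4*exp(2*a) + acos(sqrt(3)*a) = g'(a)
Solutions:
 g(a) = C1 + a*acos(sqrt(3)*a) - sqrt(3)*sqrt(1 - 3*a^2)/3 + 2*exp(2*a)


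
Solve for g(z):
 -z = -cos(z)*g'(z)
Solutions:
 g(z) = C1 + Integral(z/cos(z), z)


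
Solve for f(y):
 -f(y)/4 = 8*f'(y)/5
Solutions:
 f(y) = C1*exp(-5*y/32)


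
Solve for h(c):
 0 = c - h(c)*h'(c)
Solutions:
 h(c) = -sqrt(C1 + c^2)
 h(c) = sqrt(C1 + c^2)


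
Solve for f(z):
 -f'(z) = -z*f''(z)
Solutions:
 f(z) = C1 + C2*z^2


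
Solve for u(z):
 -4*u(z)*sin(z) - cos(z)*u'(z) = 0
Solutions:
 u(z) = C1*cos(z)^4


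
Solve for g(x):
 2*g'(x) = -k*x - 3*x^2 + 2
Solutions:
 g(x) = C1 - k*x^2/4 - x^3/2 + x


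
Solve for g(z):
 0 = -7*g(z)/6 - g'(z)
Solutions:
 g(z) = C1*exp(-7*z/6)


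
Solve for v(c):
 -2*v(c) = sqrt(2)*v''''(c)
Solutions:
 v(c) = (C1*sin(2^(5/8)*c/2) + C2*cos(2^(5/8)*c/2))*exp(-2^(5/8)*c/2) + (C3*sin(2^(5/8)*c/2) + C4*cos(2^(5/8)*c/2))*exp(2^(5/8)*c/2)


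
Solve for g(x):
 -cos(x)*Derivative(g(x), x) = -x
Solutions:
 g(x) = C1 + Integral(x/cos(x), x)


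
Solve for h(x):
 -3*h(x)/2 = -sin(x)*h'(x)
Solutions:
 h(x) = C1*(cos(x) - 1)^(3/4)/(cos(x) + 1)^(3/4)


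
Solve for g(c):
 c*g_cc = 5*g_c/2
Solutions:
 g(c) = C1 + C2*c^(7/2)


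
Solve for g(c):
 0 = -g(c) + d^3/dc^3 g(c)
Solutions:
 g(c) = C3*exp(c) + (C1*sin(sqrt(3)*c/2) + C2*cos(sqrt(3)*c/2))*exp(-c/2)


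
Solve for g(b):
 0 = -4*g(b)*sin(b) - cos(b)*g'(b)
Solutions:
 g(b) = C1*cos(b)^4


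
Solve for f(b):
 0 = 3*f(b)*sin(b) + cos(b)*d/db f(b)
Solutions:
 f(b) = C1*cos(b)^3


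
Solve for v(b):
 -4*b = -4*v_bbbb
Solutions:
 v(b) = C1 + C2*b + C3*b^2 + C4*b^3 + b^5/120


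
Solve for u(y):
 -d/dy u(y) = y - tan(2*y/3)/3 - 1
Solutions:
 u(y) = C1 - y^2/2 + y - log(cos(2*y/3))/2


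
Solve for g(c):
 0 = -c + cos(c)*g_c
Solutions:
 g(c) = C1 + Integral(c/cos(c), c)


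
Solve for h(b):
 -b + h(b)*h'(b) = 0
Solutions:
 h(b) = -sqrt(C1 + b^2)
 h(b) = sqrt(C1 + b^2)


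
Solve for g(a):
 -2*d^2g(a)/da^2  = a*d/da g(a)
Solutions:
 g(a) = C1 + C2*erf(a/2)


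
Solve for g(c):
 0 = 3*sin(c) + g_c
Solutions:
 g(c) = C1 + 3*cos(c)


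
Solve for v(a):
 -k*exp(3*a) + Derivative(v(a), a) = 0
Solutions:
 v(a) = C1 + k*exp(3*a)/3


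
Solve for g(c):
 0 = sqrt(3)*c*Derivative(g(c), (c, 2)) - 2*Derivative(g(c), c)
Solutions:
 g(c) = C1 + C2*c^(1 + 2*sqrt(3)/3)


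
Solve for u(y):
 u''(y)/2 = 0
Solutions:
 u(y) = C1 + C2*y


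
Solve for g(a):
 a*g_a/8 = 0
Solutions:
 g(a) = C1


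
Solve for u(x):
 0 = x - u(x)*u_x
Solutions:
 u(x) = -sqrt(C1 + x^2)
 u(x) = sqrt(C1 + x^2)


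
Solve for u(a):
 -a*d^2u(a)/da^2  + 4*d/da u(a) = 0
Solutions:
 u(a) = C1 + C2*a^5


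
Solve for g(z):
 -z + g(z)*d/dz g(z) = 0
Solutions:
 g(z) = -sqrt(C1 + z^2)
 g(z) = sqrt(C1 + z^2)


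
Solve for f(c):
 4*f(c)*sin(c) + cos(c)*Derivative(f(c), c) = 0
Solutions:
 f(c) = C1*cos(c)^4


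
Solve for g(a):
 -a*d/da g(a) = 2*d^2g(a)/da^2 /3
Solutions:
 g(a) = C1 + C2*erf(sqrt(3)*a/2)


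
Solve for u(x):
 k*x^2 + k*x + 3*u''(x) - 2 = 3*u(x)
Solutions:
 u(x) = C1*exp(-x) + C2*exp(x) + k*x^2/3 + k*x/3 + 2*k/3 - 2/3


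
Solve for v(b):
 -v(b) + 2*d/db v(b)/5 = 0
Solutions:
 v(b) = C1*exp(5*b/2)


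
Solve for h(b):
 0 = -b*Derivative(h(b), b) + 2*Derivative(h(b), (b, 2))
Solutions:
 h(b) = C1 + C2*erfi(b/2)


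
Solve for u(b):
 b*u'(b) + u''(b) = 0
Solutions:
 u(b) = C1 + C2*erf(sqrt(2)*b/2)


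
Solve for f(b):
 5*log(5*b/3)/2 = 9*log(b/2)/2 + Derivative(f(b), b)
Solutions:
 f(b) = C1 - 2*b*log(b) + 2*b + b*log(400*sqrt(30)/27)


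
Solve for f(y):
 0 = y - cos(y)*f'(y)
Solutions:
 f(y) = C1 + Integral(y/cos(y), y)


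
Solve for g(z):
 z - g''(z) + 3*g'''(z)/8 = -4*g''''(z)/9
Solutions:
 g(z) = C1 + C2*z + C3*exp(3*z*(-9 + sqrt(1105))/64) + C4*exp(-3*z*(9 + sqrt(1105))/64) + z^3/6 + 3*z^2/16


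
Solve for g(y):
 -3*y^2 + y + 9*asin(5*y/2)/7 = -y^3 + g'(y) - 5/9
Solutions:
 g(y) = C1 + y^4/4 - y^3 + y^2/2 + 9*y*asin(5*y/2)/7 + 5*y/9 + 9*sqrt(4 - 25*y^2)/35


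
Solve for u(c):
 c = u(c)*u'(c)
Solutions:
 u(c) = -sqrt(C1 + c^2)
 u(c) = sqrt(C1 + c^2)


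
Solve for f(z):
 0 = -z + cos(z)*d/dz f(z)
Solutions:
 f(z) = C1 + Integral(z/cos(z), z)


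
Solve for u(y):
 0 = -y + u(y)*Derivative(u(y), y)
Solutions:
 u(y) = -sqrt(C1 + y^2)
 u(y) = sqrt(C1 + y^2)


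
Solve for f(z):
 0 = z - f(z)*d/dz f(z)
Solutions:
 f(z) = -sqrt(C1 + z^2)
 f(z) = sqrt(C1 + z^2)


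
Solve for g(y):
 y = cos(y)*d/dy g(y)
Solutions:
 g(y) = C1 + Integral(y/cos(y), y)


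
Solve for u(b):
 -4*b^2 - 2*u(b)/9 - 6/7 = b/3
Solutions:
 u(b) = -18*b^2 - 3*b/2 - 27/7


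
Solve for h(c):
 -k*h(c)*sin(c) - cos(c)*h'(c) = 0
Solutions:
 h(c) = C1*exp(k*log(cos(c)))


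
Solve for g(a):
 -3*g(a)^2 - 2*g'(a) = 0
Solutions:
 g(a) = 2/(C1 + 3*a)


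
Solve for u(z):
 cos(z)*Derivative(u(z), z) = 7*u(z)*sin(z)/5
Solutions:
 u(z) = C1/cos(z)^(7/5)


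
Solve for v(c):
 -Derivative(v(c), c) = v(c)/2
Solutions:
 v(c) = C1*exp(-c/2)


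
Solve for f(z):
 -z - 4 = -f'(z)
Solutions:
 f(z) = C1 + z^2/2 + 4*z


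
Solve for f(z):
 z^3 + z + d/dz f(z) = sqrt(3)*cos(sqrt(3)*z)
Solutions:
 f(z) = C1 - z^4/4 - z^2/2 + sin(sqrt(3)*z)


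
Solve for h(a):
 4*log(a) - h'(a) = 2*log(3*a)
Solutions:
 h(a) = C1 + 2*a*log(a) - a*log(9) - 2*a


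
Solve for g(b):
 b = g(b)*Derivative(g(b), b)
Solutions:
 g(b) = -sqrt(C1 + b^2)
 g(b) = sqrt(C1 + b^2)


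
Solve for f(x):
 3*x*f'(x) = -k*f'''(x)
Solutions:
 f(x) = C1 + Integral(C2*airyai(3^(1/3)*x*(-1/k)^(1/3)) + C3*airybi(3^(1/3)*x*(-1/k)^(1/3)), x)


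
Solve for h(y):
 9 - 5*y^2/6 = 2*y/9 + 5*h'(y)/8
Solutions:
 h(y) = C1 - 4*y^3/9 - 8*y^2/45 + 72*y/5


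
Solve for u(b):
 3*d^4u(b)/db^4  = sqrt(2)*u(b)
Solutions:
 u(b) = C1*exp(-2^(1/8)*3^(3/4)*b/3) + C2*exp(2^(1/8)*3^(3/4)*b/3) + C3*sin(2^(1/8)*3^(3/4)*b/3) + C4*cos(2^(1/8)*3^(3/4)*b/3)


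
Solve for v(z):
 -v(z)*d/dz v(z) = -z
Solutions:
 v(z) = -sqrt(C1 + z^2)
 v(z) = sqrt(C1 + z^2)


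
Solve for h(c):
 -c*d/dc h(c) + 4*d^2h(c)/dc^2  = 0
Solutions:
 h(c) = C1 + C2*erfi(sqrt(2)*c/4)


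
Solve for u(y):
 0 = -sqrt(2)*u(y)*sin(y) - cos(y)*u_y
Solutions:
 u(y) = C1*cos(y)^(sqrt(2))


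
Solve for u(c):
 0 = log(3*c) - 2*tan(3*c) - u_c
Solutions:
 u(c) = C1 + c*log(c) - c + c*log(3) + 2*log(cos(3*c))/3


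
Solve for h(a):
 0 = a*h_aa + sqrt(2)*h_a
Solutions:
 h(a) = C1 + C2*a^(1 - sqrt(2))


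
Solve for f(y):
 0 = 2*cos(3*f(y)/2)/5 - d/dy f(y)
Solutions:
 -2*y/5 - log(sin(3*f(y)/2) - 1)/3 + log(sin(3*f(y)/2) + 1)/3 = C1


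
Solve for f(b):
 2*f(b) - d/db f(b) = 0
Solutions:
 f(b) = C1*exp(2*b)


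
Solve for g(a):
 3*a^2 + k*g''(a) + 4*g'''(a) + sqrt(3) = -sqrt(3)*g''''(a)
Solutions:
 g(a) = C1 + C2*a + C3*exp(sqrt(3)*a*(sqrt(-sqrt(3)*k + 4) - 2)/3) + C4*exp(-sqrt(3)*a*(sqrt(-sqrt(3)*k + 4) + 2)/3) - a^4/(4*k) + 4*a^3/k^2 + a^2*(-sqrt(3)/2 + 3*sqrt(3)/k - 48/k^2)/k


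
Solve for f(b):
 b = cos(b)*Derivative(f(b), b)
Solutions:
 f(b) = C1 + Integral(b/cos(b), b)


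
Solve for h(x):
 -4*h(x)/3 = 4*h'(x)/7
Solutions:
 h(x) = C1*exp(-7*x/3)


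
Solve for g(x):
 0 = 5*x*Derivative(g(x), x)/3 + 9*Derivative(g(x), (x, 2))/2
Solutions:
 g(x) = C1 + C2*erf(sqrt(15)*x/9)


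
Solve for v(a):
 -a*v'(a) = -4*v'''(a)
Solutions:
 v(a) = C1 + Integral(C2*airyai(2^(1/3)*a/2) + C3*airybi(2^(1/3)*a/2), a)


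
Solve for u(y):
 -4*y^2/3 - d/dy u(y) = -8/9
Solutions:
 u(y) = C1 - 4*y^3/9 + 8*y/9


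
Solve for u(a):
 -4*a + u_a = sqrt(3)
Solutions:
 u(a) = C1 + 2*a^2 + sqrt(3)*a


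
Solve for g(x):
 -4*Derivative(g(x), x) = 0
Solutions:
 g(x) = C1


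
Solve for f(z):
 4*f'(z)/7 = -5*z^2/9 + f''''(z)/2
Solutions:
 f(z) = C1 + C4*exp(2*7^(2/3)*z/7) - 35*z^3/108 + (C2*sin(sqrt(3)*7^(2/3)*z/7) + C3*cos(sqrt(3)*7^(2/3)*z/7))*exp(-7^(2/3)*z/7)


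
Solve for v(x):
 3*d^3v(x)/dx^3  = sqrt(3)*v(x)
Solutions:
 v(x) = C3*exp(3^(5/6)*x/3) + (C1*sin(3^(1/3)*x/2) + C2*cos(3^(1/3)*x/2))*exp(-3^(5/6)*x/6)


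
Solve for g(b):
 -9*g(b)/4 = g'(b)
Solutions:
 g(b) = C1*exp(-9*b/4)


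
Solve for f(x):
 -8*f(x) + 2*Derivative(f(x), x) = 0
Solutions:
 f(x) = C1*exp(4*x)


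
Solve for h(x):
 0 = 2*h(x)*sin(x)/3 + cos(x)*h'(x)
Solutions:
 h(x) = C1*cos(x)^(2/3)


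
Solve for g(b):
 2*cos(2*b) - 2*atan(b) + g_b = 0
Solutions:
 g(b) = C1 + 2*b*atan(b) - log(b^2 + 1) - sin(2*b)


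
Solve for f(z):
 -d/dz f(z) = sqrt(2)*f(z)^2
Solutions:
 f(z) = 1/(C1 + sqrt(2)*z)


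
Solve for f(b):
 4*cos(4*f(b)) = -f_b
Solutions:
 f(b) = -asin((C1 + exp(32*b))/(C1 - exp(32*b)))/4 + pi/4
 f(b) = asin((C1 + exp(32*b))/(C1 - exp(32*b)))/4


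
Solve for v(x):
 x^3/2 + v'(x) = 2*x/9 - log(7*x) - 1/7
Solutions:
 v(x) = C1 - x^4/8 + x^2/9 - x*log(x) - x*log(7) + 6*x/7


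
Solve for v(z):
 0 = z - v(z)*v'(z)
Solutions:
 v(z) = -sqrt(C1 + z^2)
 v(z) = sqrt(C1 + z^2)


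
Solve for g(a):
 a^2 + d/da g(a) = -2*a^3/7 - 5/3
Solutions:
 g(a) = C1 - a^4/14 - a^3/3 - 5*a/3


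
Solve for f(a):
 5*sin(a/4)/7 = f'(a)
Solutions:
 f(a) = C1 - 20*cos(a/4)/7


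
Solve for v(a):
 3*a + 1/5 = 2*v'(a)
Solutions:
 v(a) = C1 + 3*a^2/4 + a/10


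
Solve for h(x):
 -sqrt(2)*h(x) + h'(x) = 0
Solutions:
 h(x) = C1*exp(sqrt(2)*x)


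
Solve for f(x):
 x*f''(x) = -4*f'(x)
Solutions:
 f(x) = C1 + C2/x^3


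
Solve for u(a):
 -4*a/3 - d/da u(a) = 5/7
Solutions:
 u(a) = C1 - 2*a^2/3 - 5*a/7


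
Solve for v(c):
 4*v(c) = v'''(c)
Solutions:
 v(c) = C3*exp(2^(2/3)*c) + (C1*sin(2^(2/3)*sqrt(3)*c/2) + C2*cos(2^(2/3)*sqrt(3)*c/2))*exp(-2^(2/3)*c/2)


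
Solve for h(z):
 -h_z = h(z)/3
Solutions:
 h(z) = C1*exp(-z/3)


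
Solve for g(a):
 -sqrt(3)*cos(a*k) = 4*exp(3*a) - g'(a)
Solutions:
 g(a) = C1 + 4*exp(3*a)/3 + sqrt(3)*sin(a*k)/k


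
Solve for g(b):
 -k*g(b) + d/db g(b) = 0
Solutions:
 g(b) = C1*exp(b*k)


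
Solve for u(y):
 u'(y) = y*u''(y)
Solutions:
 u(y) = C1 + C2*y^2


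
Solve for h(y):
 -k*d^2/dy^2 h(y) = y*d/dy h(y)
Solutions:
 h(y) = C1 + C2*sqrt(k)*erf(sqrt(2)*y*sqrt(1/k)/2)


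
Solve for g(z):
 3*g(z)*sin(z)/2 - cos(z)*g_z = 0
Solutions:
 g(z) = C1/cos(z)^(3/2)


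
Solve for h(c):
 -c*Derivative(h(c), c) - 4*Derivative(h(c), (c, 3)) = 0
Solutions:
 h(c) = C1 + Integral(C2*airyai(-2^(1/3)*c/2) + C3*airybi(-2^(1/3)*c/2), c)


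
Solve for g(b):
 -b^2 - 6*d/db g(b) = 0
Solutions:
 g(b) = C1 - b^3/18


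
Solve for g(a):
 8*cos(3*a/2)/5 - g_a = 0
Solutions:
 g(a) = C1 + 16*sin(3*a/2)/15


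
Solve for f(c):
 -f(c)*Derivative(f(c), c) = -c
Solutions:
 f(c) = -sqrt(C1 + c^2)
 f(c) = sqrt(C1 + c^2)


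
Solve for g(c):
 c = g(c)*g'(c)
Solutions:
 g(c) = -sqrt(C1 + c^2)
 g(c) = sqrt(C1 + c^2)


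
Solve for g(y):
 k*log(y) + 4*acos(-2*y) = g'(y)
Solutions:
 g(y) = C1 + k*y*(log(y) - 1) + 4*y*acos(-2*y) + 2*sqrt(1 - 4*y^2)


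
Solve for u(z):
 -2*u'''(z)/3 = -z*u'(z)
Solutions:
 u(z) = C1 + Integral(C2*airyai(2^(2/3)*3^(1/3)*z/2) + C3*airybi(2^(2/3)*3^(1/3)*z/2), z)


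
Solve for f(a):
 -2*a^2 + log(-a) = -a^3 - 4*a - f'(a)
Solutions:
 f(a) = C1 - a^4/4 + 2*a^3/3 - 2*a^2 - a*log(-a) + a


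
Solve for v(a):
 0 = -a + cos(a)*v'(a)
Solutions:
 v(a) = C1 + Integral(a/cos(a), a)


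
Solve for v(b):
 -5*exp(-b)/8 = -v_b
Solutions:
 v(b) = C1 - 5*exp(-b)/8


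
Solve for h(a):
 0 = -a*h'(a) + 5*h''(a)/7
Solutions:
 h(a) = C1 + C2*erfi(sqrt(70)*a/10)


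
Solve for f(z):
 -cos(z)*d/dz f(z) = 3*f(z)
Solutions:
 f(z) = C1*(sin(z) - 1)^(3/2)/(sin(z) + 1)^(3/2)


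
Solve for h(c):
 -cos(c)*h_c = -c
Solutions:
 h(c) = C1 + Integral(c/cos(c), c)


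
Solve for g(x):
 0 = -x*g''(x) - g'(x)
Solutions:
 g(x) = C1 + C2*log(x)


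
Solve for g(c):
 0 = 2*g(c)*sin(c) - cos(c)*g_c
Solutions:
 g(c) = C1/cos(c)^2


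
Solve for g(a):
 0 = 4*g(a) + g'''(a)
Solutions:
 g(a) = C3*exp(-2^(2/3)*a) + (C1*sin(2^(2/3)*sqrt(3)*a/2) + C2*cos(2^(2/3)*sqrt(3)*a/2))*exp(2^(2/3)*a/2)


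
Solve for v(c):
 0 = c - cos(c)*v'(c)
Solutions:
 v(c) = C1 + Integral(c/cos(c), c)


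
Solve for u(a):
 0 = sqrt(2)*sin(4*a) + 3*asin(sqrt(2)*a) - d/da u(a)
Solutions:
 u(a) = C1 + 3*a*asin(sqrt(2)*a) + 3*sqrt(2)*sqrt(1 - 2*a^2)/2 - sqrt(2)*cos(4*a)/4


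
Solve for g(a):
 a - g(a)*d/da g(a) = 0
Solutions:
 g(a) = -sqrt(C1 + a^2)
 g(a) = sqrt(C1 + a^2)


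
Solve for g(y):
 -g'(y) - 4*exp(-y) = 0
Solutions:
 g(y) = C1 + 4*exp(-y)


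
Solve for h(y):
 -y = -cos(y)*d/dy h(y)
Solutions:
 h(y) = C1 + Integral(y/cos(y), y)


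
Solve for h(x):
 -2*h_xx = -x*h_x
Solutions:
 h(x) = C1 + C2*erfi(x/2)


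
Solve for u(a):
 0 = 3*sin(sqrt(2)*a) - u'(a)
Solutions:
 u(a) = C1 - 3*sqrt(2)*cos(sqrt(2)*a)/2


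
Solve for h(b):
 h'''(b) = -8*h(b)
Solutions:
 h(b) = C3*exp(-2*b) + (C1*sin(sqrt(3)*b) + C2*cos(sqrt(3)*b))*exp(b)


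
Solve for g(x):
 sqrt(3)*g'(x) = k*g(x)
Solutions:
 g(x) = C1*exp(sqrt(3)*k*x/3)


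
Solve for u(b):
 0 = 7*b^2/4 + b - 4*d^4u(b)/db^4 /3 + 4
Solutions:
 u(b) = C1 + C2*b + C3*b^2 + C4*b^3 + 7*b^6/1920 + b^5/160 + b^4/8


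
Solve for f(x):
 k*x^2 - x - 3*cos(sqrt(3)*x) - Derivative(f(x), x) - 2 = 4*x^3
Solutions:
 f(x) = C1 + k*x^3/3 - x^4 - x^2/2 - 2*x - sqrt(3)*sin(sqrt(3)*x)


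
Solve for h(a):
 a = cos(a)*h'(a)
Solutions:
 h(a) = C1 + Integral(a/cos(a), a)


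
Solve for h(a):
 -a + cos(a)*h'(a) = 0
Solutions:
 h(a) = C1 + Integral(a/cos(a), a)


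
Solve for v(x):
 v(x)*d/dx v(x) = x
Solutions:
 v(x) = -sqrt(C1 + x^2)
 v(x) = sqrt(C1 + x^2)


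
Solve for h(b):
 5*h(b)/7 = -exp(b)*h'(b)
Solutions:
 h(b) = C1*exp(5*exp(-b)/7)


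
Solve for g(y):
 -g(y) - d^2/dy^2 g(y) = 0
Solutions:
 g(y) = C1*sin(y) + C2*cos(y)


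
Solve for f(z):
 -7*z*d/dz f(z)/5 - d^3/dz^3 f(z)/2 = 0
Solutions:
 f(z) = C1 + Integral(C2*airyai(-14^(1/3)*5^(2/3)*z/5) + C3*airybi(-14^(1/3)*5^(2/3)*z/5), z)


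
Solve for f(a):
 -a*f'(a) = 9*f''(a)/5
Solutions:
 f(a) = C1 + C2*erf(sqrt(10)*a/6)


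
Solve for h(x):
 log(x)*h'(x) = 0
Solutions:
 h(x) = C1


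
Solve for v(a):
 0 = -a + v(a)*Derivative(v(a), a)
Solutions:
 v(a) = -sqrt(C1 + a^2)
 v(a) = sqrt(C1 + a^2)


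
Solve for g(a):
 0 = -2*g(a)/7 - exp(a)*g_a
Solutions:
 g(a) = C1*exp(2*exp(-a)/7)


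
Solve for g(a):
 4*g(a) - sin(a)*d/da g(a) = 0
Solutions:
 g(a) = C1*(cos(a)^2 - 2*cos(a) + 1)/(cos(a)^2 + 2*cos(a) + 1)


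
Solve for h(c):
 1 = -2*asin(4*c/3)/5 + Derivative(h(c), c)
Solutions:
 h(c) = C1 + 2*c*asin(4*c/3)/5 + c + sqrt(9 - 16*c^2)/10


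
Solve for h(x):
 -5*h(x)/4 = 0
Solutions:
 h(x) = 0


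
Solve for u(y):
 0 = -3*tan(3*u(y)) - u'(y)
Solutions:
 u(y) = -asin(C1*exp(-9*y))/3 + pi/3
 u(y) = asin(C1*exp(-9*y))/3


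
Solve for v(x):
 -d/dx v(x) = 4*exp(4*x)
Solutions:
 v(x) = C1 - exp(4*x)


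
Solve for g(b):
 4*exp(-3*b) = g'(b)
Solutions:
 g(b) = C1 - 4*exp(-3*b)/3


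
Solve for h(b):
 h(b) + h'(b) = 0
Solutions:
 h(b) = C1*exp(-b)


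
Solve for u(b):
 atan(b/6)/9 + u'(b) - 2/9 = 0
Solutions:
 u(b) = C1 - b*atan(b/6)/9 + 2*b/9 + log(b^2 + 36)/3


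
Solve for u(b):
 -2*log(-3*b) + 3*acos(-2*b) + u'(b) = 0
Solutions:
 u(b) = C1 + 2*b*log(-b) - 3*b*acos(-2*b) - 2*b + 2*b*log(3) - 3*sqrt(1 - 4*b^2)/2


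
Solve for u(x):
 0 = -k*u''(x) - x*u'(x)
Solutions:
 u(x) = C1 + C2*sqrt(k)*erf(sqrt(2)*x*sqrt(1/k)/2)


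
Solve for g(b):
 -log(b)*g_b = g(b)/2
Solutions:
 g(b) = C1*exp(-li(b)/2)


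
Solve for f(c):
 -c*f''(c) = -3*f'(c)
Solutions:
 f(c) = C1 + C2*c^4


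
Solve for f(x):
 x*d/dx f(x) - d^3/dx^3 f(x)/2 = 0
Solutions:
 f(x) = C1 + Integral(C2*airyai(2^(1/3)*x) + C3*airybi(2^(1/3)*x), x)


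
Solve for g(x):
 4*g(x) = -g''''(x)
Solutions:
 g(x) = (C1*sin(x) + C2*cos(x))*exp(-x) + (C3*sin(x) + C4*cos(x))*exp(x)


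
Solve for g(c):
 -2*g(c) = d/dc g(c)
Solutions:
 g(c) = C1*exp(-2*c)


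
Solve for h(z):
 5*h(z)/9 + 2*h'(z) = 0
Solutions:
 h(z) = C1*exp(-5*z/18)


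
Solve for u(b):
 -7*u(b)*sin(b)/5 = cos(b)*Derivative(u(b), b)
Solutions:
 u(b) = C1*cos(b)^(7/5)


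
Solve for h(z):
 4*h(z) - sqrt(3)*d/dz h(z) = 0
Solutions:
 h(z) = C1*exp(4*sqrt(3)*z/3)


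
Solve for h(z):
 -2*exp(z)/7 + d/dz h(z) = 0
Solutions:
 h(z) = C1 + 2*exp(z)/7


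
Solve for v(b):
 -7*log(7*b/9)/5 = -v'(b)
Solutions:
 v(b) = C1 + 7*b*log(b)/5 - 14*b*log(3)/5 - 7*b/5 + 7*b*log(7)/5


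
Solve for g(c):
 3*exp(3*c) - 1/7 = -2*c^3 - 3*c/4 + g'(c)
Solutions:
 g(c) = C1 + c^4/2 + 3*c^2/8 - c/7 + exp(3*c)


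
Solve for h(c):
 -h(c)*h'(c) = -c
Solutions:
 h(c) = -sqrt(C1 + c^2)
 h(c) = sqrt(C1 + c^2)


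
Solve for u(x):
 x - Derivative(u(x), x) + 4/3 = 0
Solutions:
 u(x) = C1 + x^2/2 + 4*x/3


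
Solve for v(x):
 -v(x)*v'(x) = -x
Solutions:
 v(x) = -sqrt(C1 + x^2)
 v(x) = sqrt(C1 + x^2)


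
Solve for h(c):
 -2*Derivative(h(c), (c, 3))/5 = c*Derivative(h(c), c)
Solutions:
 h(c) = C1 + Integral(C2*airyai(-2^(2/3)*5^(1/3)*c/2) + C3*airybi(-2^(2/3)*5^(1/3)*c/2), c)


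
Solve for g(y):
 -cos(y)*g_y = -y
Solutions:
 g(y) = C1 + Integral(y/cos(y), y)


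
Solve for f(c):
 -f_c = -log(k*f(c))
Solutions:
 li(k*f(c))/k = C1 + c


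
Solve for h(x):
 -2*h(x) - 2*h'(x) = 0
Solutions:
 h(x) = C1*exp(-x)


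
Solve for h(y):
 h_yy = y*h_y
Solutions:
 h(y) = C1 + C2*erfi(sqrt(2)*y/2)


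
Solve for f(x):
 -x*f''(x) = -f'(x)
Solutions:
 f(x) = C1 + C2*x^2


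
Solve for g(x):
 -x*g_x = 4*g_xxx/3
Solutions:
 g(x) = C1 + Integral(C2*airyai(-6^(1/3)*x/2) + C3*airybi(-6^(1/3)*x/2), x)


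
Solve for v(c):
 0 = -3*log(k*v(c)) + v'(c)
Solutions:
 li(k*v(c))/k = C1 + 3*c


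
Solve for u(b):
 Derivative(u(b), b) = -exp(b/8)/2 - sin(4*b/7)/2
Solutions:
 u(b) = C1 - 4*exp(b/8) + 7*cos(4*b/7)/8


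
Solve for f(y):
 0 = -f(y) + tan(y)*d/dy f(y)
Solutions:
 f(y) = C1*sin(y)


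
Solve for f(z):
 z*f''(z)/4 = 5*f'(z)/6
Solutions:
 f(z) = C1 + C2*z^(13/3)


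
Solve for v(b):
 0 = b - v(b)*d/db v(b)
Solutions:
 v(b) = -sqrt(C1 + b^2)
 v(b) = sqrt(C1 + b^2)


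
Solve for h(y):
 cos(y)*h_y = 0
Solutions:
 h(y) = C1


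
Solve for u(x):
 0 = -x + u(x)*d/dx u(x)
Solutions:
 u(x) = -sqrt(C1 + x^2)
 u(x) = sqrt(C1 + x^2)


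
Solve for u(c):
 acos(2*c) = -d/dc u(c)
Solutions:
 u(c) = C1 - c*acos(2*c) + sqrt(1 - 4*c^2)/2


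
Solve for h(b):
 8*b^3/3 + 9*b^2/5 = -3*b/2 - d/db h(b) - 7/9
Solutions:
 h(b) = C1 - 2*b^4/3 - 3*b^3/5 - 3*b^2/4 - 7*b/9


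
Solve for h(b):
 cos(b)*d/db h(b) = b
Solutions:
 h(b) = C1 + Integral(b/cos(b), b)


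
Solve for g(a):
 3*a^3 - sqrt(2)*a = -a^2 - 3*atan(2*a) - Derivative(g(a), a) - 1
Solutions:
 g(a) = C1 - 3*a^4/4 - a^3/3 + sqrt(2)*a^2/2 - 3*a*atan(2*a) - a + 3*log(4*a^2 + 1)/4


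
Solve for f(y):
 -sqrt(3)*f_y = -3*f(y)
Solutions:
 f(y) = C1*exp(sqrt(3)*y)


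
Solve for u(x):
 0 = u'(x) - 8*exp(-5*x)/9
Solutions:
 u(x) = C1 - 8*exp(-5*x)/45


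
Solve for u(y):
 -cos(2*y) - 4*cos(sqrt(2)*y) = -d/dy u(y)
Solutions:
 u(y) = C1 + sin(2*y)/2 + 2*sqrt(2)*sin(sqrt(2)*y)


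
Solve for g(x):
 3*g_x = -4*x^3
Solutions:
 g(x) = C1 - x^4/3


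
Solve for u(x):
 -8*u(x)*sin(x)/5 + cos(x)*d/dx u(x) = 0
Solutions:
 u(x) = C1/cos(x)^(8/5)


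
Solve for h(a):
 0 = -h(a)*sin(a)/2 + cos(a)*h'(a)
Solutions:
 h(a) = C1/sqrt(cos(a))


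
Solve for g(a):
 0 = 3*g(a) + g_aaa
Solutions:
 g(a) = C3*exp(-3^(1/3)*a) + (C1*sin(3^(5/6)*a/2) + C2*cos(3^(5/6)*a/2))*exp(3^(1/3)*a/2)


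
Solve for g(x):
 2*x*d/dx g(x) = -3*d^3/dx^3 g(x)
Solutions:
 g(x) = C1 + Integral(C2*airyai(-2^(1/3)*3^(2/3)*x/3) + C3*airybi(-2^(1/3)*3^(2/3)*x/3), x)


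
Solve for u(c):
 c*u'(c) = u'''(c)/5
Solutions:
 u(c) = C1 + Integral(C2*airyai(5^(1/3)*c) + C3*airybi(5^(1/3)*c), c)


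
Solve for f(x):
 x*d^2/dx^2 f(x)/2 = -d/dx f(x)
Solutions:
 f(x) = C1 + C2/x


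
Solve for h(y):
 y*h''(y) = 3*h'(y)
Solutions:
 h(y) = C1 + C2*y^4


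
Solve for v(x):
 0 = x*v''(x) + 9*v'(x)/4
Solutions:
 v(x) = C1 + C2/x^(5/4)


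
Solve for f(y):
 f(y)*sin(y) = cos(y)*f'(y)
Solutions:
 f(y) = C1/cos(y)


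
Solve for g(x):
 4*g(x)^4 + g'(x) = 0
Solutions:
 g(x) = (-3^(2/3) - 3*3^(1/6)*I)*(1/(C1 + 4*x))^(1/3)/6
 g(x) = (-3^(2/3) + 3*3^(1/6)*I)*(1/(C1 + 4*x))^(1/3)/6
 g(x) = (1/(C1 + 12*x))^(1/3)


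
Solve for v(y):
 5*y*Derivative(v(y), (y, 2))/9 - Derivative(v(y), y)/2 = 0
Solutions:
 v(y) = C1 + C2*y^(19/10)


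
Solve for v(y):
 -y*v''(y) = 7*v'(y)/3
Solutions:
 v(y) = C1 + C2/y^(4/3)


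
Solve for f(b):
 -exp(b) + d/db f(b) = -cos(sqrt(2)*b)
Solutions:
 f(b) = C1 + exp(b) - sqrt(2)*sin(sqrt(2)*b)/2


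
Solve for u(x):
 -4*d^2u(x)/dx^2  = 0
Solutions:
 u(x) = C1 + C2*x


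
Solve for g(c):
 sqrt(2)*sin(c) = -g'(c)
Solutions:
 g(c) = C1 + sqrt(2)*cos(c)


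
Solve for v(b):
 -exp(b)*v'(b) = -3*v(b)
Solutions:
 v(b) = C1*exp(-3*exp(-b))


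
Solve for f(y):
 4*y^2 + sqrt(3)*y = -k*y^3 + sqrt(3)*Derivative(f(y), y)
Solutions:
 f(y) = C1 + sqrt(3)*k*y^4/12 + 4*sqrt(3)*y^3/9 + y^2/2


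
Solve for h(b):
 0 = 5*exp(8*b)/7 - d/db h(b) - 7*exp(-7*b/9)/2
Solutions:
 h(b) = C1 + 5*exp(8*b)/56 + 9*exp(-7*b/9)/2


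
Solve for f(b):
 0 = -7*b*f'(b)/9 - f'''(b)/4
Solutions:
 f(b) = C1 + Integral(C2*airyai(-84^(1/3)*b/3) + C3*airybi(-84^(1/3)*b/3), b)


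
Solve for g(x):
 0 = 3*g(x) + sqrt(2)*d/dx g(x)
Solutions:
 g(x) = C1*exp(-3*sqrt(2)*x/2)


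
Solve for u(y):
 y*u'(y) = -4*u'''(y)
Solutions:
 u(y) = C1 + Integral(C2*airyai(-2^(1/3)*y/2) + C3*airybi(-2^(1/3)*y/2), y)


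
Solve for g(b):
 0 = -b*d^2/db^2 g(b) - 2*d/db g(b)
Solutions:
 g(b) = C1 + C2/b


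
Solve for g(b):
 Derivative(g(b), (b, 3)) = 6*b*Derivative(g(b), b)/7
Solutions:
 g(b) = C1 + Integral(C2*airyai(6^(1/3)*7^(2/3)*b/7) + C3*airybi(6^(1/3)*7^(2/3)*b/7), b)


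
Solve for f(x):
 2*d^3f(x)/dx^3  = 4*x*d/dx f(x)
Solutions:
 f(x) = C1 + Integral(C2*airyai(2^(1/3)*x) + C3*airybi(2^(1/3)*x), x)


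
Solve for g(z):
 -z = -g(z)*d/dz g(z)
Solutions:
 g(z) = -sqrt(C1 + z^2)
 g(z) = sqrt(C1 + z^2)


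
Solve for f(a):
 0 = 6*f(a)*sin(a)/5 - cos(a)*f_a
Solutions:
 f(a) = C1/cos(a)^(6/5)


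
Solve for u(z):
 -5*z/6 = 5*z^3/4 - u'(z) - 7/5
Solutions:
 u(z) = C1 + 5*z^4/16 + 5*z^2/12 - 7*z/5


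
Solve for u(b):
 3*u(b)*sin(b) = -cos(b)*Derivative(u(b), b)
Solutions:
 u(b) = C1*cos(b)^3


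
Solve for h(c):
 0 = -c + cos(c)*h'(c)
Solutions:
 h(c) = C1 + Integral(c/cos(c), c)


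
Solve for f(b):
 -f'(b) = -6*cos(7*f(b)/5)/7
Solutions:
 -6*b/7 - 5*log(sin(7*f(b)/5) - 1)/14 + 5*log(sin(7*f(b)/5) + 1)/14 = C1


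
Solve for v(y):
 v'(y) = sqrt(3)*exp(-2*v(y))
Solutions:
 v(y) = log(-sqrt(C1 + 2*sqrt(3)*y))
 v(y) = log(C1 + 2*sqrt(3)*y)/2


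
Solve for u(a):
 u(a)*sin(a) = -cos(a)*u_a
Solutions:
 u(a) = C1*cos(a)


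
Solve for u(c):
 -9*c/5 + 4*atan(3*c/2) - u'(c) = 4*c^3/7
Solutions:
 u(c) = C1 - c^4/7 - 9*c^2/10 + 4*c*atan(3*c/2) - 4*log(9*c^2 + 4)/3


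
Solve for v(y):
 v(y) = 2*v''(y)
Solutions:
 v(y) = C1*exp(-sqrt(2)*y/2) + C2*exp(sqrt(2)*y/2)


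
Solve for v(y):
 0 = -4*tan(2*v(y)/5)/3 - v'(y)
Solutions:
 v(y) = -5*asin(C1*exp(-8*y/15))/2 + 5*pi/2
 v(y) = 5*asin(C1*exp(-8*y/15))/2


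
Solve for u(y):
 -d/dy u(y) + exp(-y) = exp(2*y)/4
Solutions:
 u(y) = C1 - exp(2*y)/8 - exp(-y)


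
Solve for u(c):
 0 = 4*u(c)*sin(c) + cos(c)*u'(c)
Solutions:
 u(c) = C1*cos(c)^4


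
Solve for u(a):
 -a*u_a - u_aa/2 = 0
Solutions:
 u(a) = C1 + C2*erf(a)


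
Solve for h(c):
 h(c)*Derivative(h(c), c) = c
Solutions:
 h(c) = -sqrt(C1 + c^2)
 h(c) = sqrt(C1 + c^2)


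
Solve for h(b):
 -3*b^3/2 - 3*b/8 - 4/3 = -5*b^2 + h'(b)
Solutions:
 h(b) = C1 - 3*b^4/8 + 5*b^3/3 - 3*b^2/16 - 4*b/3


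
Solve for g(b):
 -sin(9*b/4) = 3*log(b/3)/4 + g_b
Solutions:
 g(b) = C1 - 3*b*log(b)/4 + 3*b/4 + 3*b*log(3)/4 + 4*cos(9*b/4)/9


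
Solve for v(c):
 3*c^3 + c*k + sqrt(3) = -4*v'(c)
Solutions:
 v(c) = C1 - 3*c^4/16 - c^2*k/8 - sqrt(3)*c/4


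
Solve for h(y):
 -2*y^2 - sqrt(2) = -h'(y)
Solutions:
 h(y) = C1 + 2*y^3/3 + sqrt(2)*y


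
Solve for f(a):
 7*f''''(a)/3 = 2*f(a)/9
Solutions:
 f(a) = C1*exp(-2^(1/4)*21^(3/4)*a/21) + C2*exp(2^(1/4)*21^(3/4)*a/21) + C3*sin(2^(1/4)*21^(3/4)*a/21) + C4*cos(2^(1/4)*21^(3/4)*a/21)


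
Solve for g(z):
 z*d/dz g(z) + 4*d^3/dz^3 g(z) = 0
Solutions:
 g(z) = C1 + Integral(C2*airyai(-2^(1/3)*z/2) + C3*airybi(-2^(1/3)*z/2), z)


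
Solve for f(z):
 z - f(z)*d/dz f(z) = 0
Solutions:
 f(z) = -sqrt(C1 + z^2)
 f(z) = sqrt(C1 + z^2)


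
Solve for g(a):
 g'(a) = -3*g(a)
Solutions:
 g(a) = C1*exp(-3*a)


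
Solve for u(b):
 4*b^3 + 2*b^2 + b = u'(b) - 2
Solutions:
 u(b) = C1 + b^4 + 2*b^3/3 + b^2/2 + 2*b


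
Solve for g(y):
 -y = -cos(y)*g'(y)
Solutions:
 g(y) = C1 + Integral(y/cos(y), y)


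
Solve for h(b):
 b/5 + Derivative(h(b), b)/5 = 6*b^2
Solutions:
 h(b) = C1 + 10*b^3 - b^2/2


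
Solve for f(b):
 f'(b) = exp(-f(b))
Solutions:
 f(b) = log(C1 + b)


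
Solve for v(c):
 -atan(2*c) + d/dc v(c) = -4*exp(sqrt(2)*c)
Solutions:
 v(c) = C1 + c*atan(2*c) - 2*sqrt(2)*exp(sqrt(2)*c) - log(4*c^2 + 1)/4


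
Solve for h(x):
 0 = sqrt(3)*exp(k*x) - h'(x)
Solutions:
 h(x) = C1 + sqrt(3)*exp(k*x)/k


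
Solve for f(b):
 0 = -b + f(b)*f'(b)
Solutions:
 f(b) = -sqrt(C1 + b^2)
 f(b) = sqrt(C1 + b^2)


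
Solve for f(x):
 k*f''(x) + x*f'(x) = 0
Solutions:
 f(x) = C1 + C2*sqrt(k)*erf(sqrt(2)*x*sqrt(1/k)/2)


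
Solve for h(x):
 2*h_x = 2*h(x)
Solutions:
 h(x) = C1*exp(x)


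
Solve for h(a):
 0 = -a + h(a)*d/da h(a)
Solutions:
 h(a) = -sqrt(C1 + a^2)
 h(a) = sqrt(C1 + a^2)


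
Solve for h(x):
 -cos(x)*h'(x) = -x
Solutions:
 h(x) = C1 + Integral(x/cos(x), x)


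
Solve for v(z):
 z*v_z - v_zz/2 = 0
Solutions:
 v(z) = C1 + C2*erfi(z)


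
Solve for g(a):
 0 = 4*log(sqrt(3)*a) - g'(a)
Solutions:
 g(a) = C1 + 4*a*log(a) - 4*a + a*log(9)


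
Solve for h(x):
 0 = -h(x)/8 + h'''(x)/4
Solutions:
 h(x) = C3*exp(2^(2/3)*x/2) + (C1*sin(2^(2/3)*sqrt(3)*x/4) + C2*cos(2^(2/3)*sqrt(3)*x/4))*exp(-2^(2/3)*x/4)


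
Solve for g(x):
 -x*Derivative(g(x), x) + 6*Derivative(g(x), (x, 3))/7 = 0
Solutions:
 g(x) = C1 + Integral(C2*airyai(6^(2/3)*7^(1/3)*x/6) + C3*airybi(6^(2/3)*7^(1/3)*x/6), x)


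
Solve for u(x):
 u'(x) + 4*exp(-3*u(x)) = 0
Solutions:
 u(x) = log(C1 - 12*x)/3
 u(x) = log((-3^(1/3) - 3^(5/6)*I)*(C1 - 4*x)^(1/3)/2)
 u(x) = log((-3^(1/3) + 3^(5/6)*I)*(C1 - 4*x)^(1/3)/2)


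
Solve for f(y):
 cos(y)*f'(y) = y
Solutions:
 f(y) = C1 + Integral(y/cos(y), y)


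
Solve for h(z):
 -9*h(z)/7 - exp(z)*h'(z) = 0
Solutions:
 h(z) = C1*exp(9*exp(-z)/7)


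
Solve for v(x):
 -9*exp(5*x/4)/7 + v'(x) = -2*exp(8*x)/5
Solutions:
 v(x) = C1 + 36*exp(5*x/4)/35 - exp(8*x)/20


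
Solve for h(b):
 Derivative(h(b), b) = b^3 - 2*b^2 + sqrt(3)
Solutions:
 h(b) = C1 + b^4/4 - 2*b^3/3 + sqrt(3)*b


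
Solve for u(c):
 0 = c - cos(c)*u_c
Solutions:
 u(c) = C1 + Integral(c/cos(c), c)


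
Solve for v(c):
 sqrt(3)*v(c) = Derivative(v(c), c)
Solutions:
 v(c) = C1*exp(sqrt(3)*c)


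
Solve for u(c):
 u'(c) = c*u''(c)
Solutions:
 u(c) = C1 + C2*c^2


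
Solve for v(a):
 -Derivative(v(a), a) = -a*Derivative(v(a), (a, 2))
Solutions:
 v(a) = C1 + C2*a^2


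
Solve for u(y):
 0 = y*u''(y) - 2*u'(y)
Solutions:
 u(y) = C1 + C2*y^3


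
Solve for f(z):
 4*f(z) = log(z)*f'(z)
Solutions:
 f(z) = C1*exp(4*li(z))


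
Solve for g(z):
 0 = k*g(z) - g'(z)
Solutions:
 g(z) = C1*exp(k*z)


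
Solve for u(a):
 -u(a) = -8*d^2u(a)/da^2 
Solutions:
 u(a) = C1*exp(-sqrt(2)*a/4) + C2*exp(sqrt(2)*a/4)


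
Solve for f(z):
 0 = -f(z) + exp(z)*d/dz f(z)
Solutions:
 f(z) = C1*exp(-exp(-z))


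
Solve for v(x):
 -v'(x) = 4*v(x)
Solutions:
 v(x) = C1*exp(-4*x)


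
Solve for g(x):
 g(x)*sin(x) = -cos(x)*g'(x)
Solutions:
 g(x) = C1*cos(x)


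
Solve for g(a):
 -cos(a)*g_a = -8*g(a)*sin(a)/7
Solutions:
 g(a) = C1/cos(a)^(8/7)


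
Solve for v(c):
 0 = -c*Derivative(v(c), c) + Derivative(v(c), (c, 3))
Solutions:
 v(c) = C1 + Integral(C2*airyai(c) + C3*airybi(c), c)


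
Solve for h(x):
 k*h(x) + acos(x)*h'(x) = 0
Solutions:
 h(x) = C1*exp(-k*Integral(1/acos(x), x))


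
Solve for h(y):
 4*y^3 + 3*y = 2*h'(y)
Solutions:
 h(y) = C1 + y^4/2 + 3*y^2/4


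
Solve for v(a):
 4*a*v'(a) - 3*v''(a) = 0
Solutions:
 v(a) = C1 + C2*erfi(sqrt(6)*a/3)


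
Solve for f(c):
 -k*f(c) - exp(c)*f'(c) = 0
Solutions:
 f(c) = C1*exp(k*exp(-c))


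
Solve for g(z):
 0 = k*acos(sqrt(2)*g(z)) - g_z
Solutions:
 Integral(1/acos(sqrt(2)*_y), (_y, g(z))) = C1 + k*z


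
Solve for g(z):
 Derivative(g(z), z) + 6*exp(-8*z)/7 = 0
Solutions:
 g(z) = C1 + 3*exp(-8*z)/28


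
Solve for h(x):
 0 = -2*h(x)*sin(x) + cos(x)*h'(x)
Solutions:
 h(x) = C1/cos(x)^2


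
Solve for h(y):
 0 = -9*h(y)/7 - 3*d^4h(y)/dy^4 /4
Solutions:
 h(y) = (C1*sin(3^(1/4)*7^(3/4)*y/7) + C2*cos(3^(1/4)*7^(3/4)*y/7))*exp(-3^(1/4)*7^(3/4)*y/7) + (C3*sin(3^(1/4)*7^(3/4)*y/7) + C4*cos(3^(1/4)*7^(3/4)*y/7))*exp(3^(1/4)*7^(3/4)*y/7)


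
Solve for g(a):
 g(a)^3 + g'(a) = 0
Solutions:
 g(a) = -sqrt(2)*sqrt(-1/(C1 - a))/2
 g(a) = sqrt(2)*sqrt(-1/(C1 - a))/2


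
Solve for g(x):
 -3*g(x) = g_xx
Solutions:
 g(x) = C1*sin(sqrt(3)*x) + C2*cos(sqrt(3)*x)


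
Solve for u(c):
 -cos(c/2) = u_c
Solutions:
 u(c) = C1 - 2*sin(c/2)


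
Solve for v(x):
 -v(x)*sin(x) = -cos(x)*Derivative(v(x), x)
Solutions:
 v(x) = C1/cos(x)


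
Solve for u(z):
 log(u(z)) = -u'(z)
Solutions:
 li(u(z)) = C1 - z


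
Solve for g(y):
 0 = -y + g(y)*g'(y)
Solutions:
 g(y) = -sqrt(C1 + y^2)
 g(y) = sqrt(C1 + y^2)


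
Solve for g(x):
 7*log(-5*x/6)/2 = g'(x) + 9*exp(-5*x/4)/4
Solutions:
 g(x) = C1 + 7*x*log(-x)/2 + 7*x*(-log(6) - 1 + log(5))/2 + 9*exp(-5*x/4)/5


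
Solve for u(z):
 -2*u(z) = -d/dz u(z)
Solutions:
 u(z) = C1*exp(2*z)


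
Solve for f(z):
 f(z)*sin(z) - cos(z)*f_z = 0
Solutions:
 f(z) = C1/cos(z)


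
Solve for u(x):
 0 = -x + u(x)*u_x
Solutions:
 u(x) = -sqrt(C1 + x^2)
 u(x) = sqrt(C1 + x^2)


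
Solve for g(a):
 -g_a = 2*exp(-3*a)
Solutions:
 g(a) = C1 + 2*exp(-3*a)/3


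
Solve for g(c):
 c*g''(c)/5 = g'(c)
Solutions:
 g(c) = C1 + C2*c^6


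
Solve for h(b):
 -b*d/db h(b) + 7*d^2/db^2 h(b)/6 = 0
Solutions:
 h(b) = C1 + C2*erfi(sqrt(21)*b/7)


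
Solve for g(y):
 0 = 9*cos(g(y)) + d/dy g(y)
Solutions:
 g(y) = pi - asin((C1 + exp(18*y))/(C1 - exp(18*y)))
 g(y) = asin((C1 + exp(18*y))/(C1 - exp(18*y)))


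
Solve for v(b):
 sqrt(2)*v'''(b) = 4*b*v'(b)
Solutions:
 v(b) = C1 + Integral(C2*airyai(sqrt(2)*b) + C3*airybi(sqrt(2)*b), b)


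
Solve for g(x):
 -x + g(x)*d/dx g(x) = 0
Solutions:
 g(x) = -sqrt(C1 + x^2)
 g(x) = sqrt(C1 + x^2)


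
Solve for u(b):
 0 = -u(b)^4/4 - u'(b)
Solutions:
 u(b) = 2^(2/3)*(1/(C1 + 3*b))^(1/3)
 u(b) = (-6^(2/3) - 3*2^(2/3)*3^(1/6)*I)*(1/(C1 + b))^(1/3)/6
 u(b) = (-6^(2/3) + 3*2^(2/3)*3^(1/6)*I)*(1/(C1 + b))^(1/3)/6


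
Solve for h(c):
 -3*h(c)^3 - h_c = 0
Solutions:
 h(c) = -sqrt(2)*sqrt(-1/(C1 - 3*c))/2
 h(c) = sqrt(2)*sqrt(-1/(C1 - 3*c))/2


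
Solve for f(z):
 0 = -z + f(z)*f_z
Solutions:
 f(z) = -sqrt(C1 + z^2)
 f(z) = sqrt(C1 + z^2)


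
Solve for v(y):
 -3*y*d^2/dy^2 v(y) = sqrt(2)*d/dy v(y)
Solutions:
 v(y) = C1 + C2*y^(1 - sqrt(2)/3)


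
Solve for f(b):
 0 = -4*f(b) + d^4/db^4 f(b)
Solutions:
 f(b) = C1*exp(-sqrt(2)*b) + C2*exp(sqrt(2)*b) + C3*sin(sqrt(2)*b) + C4*cos(sqrt(2)*b)


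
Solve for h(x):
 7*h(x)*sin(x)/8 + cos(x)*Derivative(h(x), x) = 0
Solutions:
 h(x) = C1*cos(x)^(7/8)


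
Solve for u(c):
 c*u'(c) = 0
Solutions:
 u(c) = C1


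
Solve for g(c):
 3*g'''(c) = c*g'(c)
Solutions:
 g(c) = C1 + Integral(C2*airyai(3^(2/3)*c/3) + C3*airybi(3^(2/3)*c/3), c)


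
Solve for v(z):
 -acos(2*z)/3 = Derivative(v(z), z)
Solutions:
 v(z) = C1 - z*acos(2*z)/3 + sqrt(1 - 4*z^2)/6


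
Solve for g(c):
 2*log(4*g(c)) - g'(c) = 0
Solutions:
 -Integral(1/(log(_y) + 2*log(2)), (_y, g(c)))/2 = C1 - c


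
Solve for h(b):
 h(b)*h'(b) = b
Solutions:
 h(b) = -sqrt(C1 + b^2)
 h(b) = sqrt(C1 + b^2)


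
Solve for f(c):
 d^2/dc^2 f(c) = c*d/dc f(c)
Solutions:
 f(c) = C1 + C2*erfi(sqrt(2)*c/2)


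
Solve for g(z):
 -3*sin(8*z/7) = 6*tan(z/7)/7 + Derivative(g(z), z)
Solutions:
 g(z) = C1 + 6*log(cos(z/7)) + 21*cos(8*z/7)/8


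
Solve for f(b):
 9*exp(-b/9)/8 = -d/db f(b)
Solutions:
 f(b) = C1 + 81*exp(-b/9)/8


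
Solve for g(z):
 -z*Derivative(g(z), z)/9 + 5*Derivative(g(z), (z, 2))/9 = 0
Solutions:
 g(z) = C1 + C2*erfi(sqrt(10)*z/10)


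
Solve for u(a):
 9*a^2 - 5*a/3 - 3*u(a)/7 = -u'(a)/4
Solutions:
 u(a) = C1*exp(12*a/7) + 21*a^2 + 371*a/18 + 2597/216


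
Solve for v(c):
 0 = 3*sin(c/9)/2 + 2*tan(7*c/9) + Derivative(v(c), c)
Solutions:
 v(c) = C1 + 18*log(cos(7*c/9))/7 + 27*cos(c/9)/2


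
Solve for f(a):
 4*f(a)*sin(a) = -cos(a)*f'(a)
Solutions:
 f(a) = C1*cos(a)^4


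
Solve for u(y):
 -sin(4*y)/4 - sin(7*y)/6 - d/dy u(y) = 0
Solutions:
 u(y) = C1 + cos(4*y)/16 + cos(7*y)/42


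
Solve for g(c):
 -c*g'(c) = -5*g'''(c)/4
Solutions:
 g(c) = C1 + Integral(C2*airyai(10^(2/3)*c/5) + C3*airybi(10^(2/3)*c/5), c)


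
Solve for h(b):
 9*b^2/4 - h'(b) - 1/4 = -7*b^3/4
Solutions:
 h(b) = C1 + 7*b^4/16 + 3*b^3/4 - b/4


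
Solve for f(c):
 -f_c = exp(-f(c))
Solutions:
 f(c) = log(C1 - c)


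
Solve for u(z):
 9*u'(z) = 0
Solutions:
 u(z) = C1


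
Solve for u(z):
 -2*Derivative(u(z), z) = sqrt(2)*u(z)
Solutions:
 u(z) = C1*exp(-sqrt(2)*z/2)


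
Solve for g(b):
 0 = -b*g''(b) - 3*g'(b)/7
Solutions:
 g(b) = C1 + C2*b^(4/7)


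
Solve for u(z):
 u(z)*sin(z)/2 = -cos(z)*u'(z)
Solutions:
 u(z) = C1*sqrt(cos(z))


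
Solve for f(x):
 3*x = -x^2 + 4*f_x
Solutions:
 f(x) = C1 + x^3/12 + 3*x^2/8


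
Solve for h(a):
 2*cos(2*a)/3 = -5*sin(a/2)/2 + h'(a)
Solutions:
 h(a) = C1 + sin(2*a)/3 - 5*cos(a/2)


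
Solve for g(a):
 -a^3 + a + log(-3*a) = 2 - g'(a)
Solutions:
 g(a) = C1 + a^4/4 - a^2/2 - a*log(-a) + a*(3 - log(3))


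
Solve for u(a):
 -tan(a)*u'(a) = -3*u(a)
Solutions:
 u(a) = C1*sin(a)^3


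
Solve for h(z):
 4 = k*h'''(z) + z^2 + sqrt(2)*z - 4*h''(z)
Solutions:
 h(z) = C1 + C2*z + C3*exp(4*z/k) + z^4/48 + z^3*(k + 2*sqrt(2))/48 + z^2*(k^2 + 2*sqrt(2)*k - 32)/64


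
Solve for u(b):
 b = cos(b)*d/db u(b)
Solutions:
 u(b) = C1 + Integral(b/cos(b), b)


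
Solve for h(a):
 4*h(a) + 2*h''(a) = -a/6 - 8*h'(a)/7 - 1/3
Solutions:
 h(a) = -a/24 + (C1*sin(sqrt(94)*a/7) + C2*cos(sqrt(94)*a/7))*exp(-2*a/7) - 1/14


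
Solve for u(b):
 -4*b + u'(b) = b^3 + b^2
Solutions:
 u(b) = C1 + b^4/4 + b^3/3 + 2*b^2


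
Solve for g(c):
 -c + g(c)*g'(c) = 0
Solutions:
 g(c) = -sqrt(C1 + c^2)
 g(c) = sqrt(C1 + c^2)


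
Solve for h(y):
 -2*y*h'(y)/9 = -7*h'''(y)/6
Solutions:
 h(y) = C1 + Integral(C2*airyai(42^(2/3)*y/21) + C3*airybi(42^(2/3)*y/21), y)


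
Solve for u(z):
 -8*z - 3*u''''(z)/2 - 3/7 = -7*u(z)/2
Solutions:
 u(z) = C1*exp(-3^(3/4)*7^(1/4)*z/3) + C2*exp(3^(3/4)*7^(1/4)*z/3) + C3*sin(3^(3/4)*7^(1/4)*z/3) + C4*cos(3^(3/4)*7^(1/4)*z/3) + 16*z/7 + 6/49


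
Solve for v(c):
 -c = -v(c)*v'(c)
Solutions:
 v(c) = -sqrt(C1 + c^2)
 v(c) = sqrt(C1 + c^2)


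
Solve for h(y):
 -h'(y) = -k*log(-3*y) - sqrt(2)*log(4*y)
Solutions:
 h(y) = C1 + y*(k + sqrt(2))*log(y) + y*(-k + k*log(3) + I*pi*k - sqrt(2) + 2*sqrt(2)*log(2))


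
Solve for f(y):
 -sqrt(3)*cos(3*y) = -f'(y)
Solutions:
 f(y) = C1 + sqrt(3)*sin(3*y)/3


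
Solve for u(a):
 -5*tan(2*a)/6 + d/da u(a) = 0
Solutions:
 u(a) = C1 - 5*log(cos(2*a))/12


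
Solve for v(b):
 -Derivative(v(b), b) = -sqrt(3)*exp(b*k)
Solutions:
 v(b) = C1 + sqrt(3)*exp(b*k)/k


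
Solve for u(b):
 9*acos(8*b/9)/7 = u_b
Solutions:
 u(b) = C1 + 9*b*acos(8*b/9)/7 - 9*sqrt(81 - 64*b^2)/56


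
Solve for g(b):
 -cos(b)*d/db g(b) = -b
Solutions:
 g(b) = C1 + Integral(b/cos(b), b)


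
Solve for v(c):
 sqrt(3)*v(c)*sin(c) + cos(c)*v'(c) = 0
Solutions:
 v(c) = C1*cos(c)^(sqrt(3))


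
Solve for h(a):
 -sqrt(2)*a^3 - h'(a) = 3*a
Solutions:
 h(a) = C1 - sqrt(2)*a^4/4 - 3*a^2/2


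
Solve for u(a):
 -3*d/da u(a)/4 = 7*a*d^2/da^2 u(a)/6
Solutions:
 u(a) = C1 + C2*a^(5/14)


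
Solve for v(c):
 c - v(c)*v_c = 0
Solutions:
 v(c) = -sqrt(C1 + c^2)
 v(c) = sqrt(C1 + c^2)


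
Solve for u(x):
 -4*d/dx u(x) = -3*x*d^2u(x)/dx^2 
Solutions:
 u(x) = C1 + C2*x^(7/3)


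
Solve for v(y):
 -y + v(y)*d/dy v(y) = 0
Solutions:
 v(y) = -sqrt(C1 + y^2)
 v(y) = sqrt(C1 + y^2)


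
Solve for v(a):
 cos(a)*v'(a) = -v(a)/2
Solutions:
 v(a) = C1*(sin(a) - 1)^(1/4)/(sin(a) + 1)^(1/4)


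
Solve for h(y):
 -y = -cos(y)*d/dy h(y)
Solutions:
 h(y) = C1 + Integral(y/cos(y), y)


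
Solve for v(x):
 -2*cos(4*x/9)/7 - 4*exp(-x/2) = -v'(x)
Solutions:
 v(x) = C1 + 9*sin(4*x/9)/14 - 8*exp(-x/2)


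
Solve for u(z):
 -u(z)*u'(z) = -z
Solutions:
 u(z) = -sqrt(C1 + z^2)
 u(z) = sqrt(C1 + z^2)


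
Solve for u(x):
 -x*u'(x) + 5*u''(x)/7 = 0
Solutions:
 u(x) = C1 + C2*erfi(sqrt(70)*x/10)


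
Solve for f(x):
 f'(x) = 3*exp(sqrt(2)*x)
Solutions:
 f(x) = C1 + 3*sqrt(2)*exp(sqrt(2)*x)/2


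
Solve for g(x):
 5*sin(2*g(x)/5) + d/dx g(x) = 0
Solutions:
 5*x + 5*log(cos(2*g(x)/5) - 1)/4 - 5*log(cos(2*g(x)/5) + 1)/4 = C1
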